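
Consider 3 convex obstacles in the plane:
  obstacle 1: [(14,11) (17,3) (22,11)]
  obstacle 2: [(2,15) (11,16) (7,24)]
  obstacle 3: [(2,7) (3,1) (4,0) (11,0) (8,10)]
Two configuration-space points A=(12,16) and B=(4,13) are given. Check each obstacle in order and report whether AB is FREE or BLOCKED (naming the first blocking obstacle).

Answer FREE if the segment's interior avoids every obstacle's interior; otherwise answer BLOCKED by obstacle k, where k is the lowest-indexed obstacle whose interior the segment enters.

Obstacle 1 [(14,11) (17,3) (22,11)]:
  edge (14,11)–(17,3): clear
  edge (17,3)–(22,11): clear
  edge (22,11)–(14,11): clear
  midpoint (8,29/2) outside
  → clear
Obstacle 2 [(2,15) (11,16) (7,24)]:
  edge (2,15)–(11,16): clear
  edge (11,16)–(7,24): clear
  edge (7,24)–(2,15): clear
  midpoint (8,29/2) outside
  → clear
Obstacle 3 [(2,7) (3,1) (4,0) (11,0) (8,10)]:
  edge (2,7)–(3,1): clear
  edge (3,1)–(4,0): clear
  edge (4,0)–(11,0): clear
  edge (11,0)–(8,10): clear
  edge (8,10)–(2,7): clear
  midpoint (8,29/2) outside
  → clear

FREE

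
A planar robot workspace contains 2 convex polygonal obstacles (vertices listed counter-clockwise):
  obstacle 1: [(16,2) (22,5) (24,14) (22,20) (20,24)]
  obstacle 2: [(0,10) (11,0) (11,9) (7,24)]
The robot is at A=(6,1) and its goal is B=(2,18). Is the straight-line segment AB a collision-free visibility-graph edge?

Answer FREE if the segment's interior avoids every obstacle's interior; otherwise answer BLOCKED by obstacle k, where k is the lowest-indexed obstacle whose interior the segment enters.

Obstacle 1 [(16,2) (22,5) (24,14) (22,20) (20,24)]:
  edge (16,2)–(22,5): clear
  edge (22,5)–(24,14): clear
  edge (24,14)–(22,20): clear
  edge (22,20)–(20,24): clear
  edge (20,24)–(16,2): clear
  midpoint (4,19/2) outside
  → clear
Obstacle 2 [(0,10) (11,0) (11,9) (7,24)]:
  edge (0,10)–(11,0): crosses AB
  edge (11,0)–(11,9): clear
  edge (11,9)–(7,24): clear
  edge (7,24)–(0,10): crosses AB
  → BLOCKED

BLOCKED by obstacle 2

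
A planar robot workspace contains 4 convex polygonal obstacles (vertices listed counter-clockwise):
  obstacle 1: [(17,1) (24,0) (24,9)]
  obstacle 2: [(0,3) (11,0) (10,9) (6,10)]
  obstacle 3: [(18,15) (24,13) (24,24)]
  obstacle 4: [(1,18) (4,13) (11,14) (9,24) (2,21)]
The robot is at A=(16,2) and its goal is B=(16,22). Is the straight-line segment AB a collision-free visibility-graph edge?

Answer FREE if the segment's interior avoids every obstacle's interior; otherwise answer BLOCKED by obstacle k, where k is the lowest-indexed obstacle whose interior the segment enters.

FREE

Obstacle 1 [(17,1) (24,0) (24,9)]:
  edge (17,1)–(24,0): clear
  edge (24,0)–(24,9): clear
  edge (24,9)–(17,1): clear
  midpoint (16,12) outside
  → clear
Obstacle 2 [(0,3) (11,0) (10,9) (6,10)]:
  edge (0,3)–(11,0): clear
  edge (11,0)–(10,9): clear
  edge (10,9)–(6,10): clear
  edge (6,10)–(0,3): clear
  midpoint (16,12) outside
  → clear
Obstacle 3 [(18,15) (24,13) (24,24)]:
  edge (18,15)–(24,13): clear
  edge (24,13)–(24,24): clear
  edge (24,24)–(18,15): clear
  midpoint (16,12) outside
  → clear
Obstacle 4 [(1,18) (4,13) (11,14) (9,24) (2,21)]:
  edge (1,18)–(4,13): clear
  edge (4,13)–(11,14): clear
  edge (11,14)–(9,24): clear
  edge (9,24)–(2,21): clear
  edge (2,21)–(1,18): clear
  midpoint (16,12) outside
  → clear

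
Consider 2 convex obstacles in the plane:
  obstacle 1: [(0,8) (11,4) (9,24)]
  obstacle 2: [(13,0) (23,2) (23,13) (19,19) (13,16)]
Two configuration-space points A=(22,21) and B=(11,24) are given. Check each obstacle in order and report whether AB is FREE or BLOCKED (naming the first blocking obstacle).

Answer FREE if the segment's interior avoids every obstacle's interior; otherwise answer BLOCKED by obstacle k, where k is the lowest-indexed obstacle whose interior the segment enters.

FREE

Obstacle 1 [(0,8) (11,4) (9,24)]:
  edge (0,8)–(11,4): clear
  edge (11,4)–(9,24): clear
  edge (9,24)–(0,8): clear
  midpoint (33/2,45/2) outside
  → clear
Obstacle 2 [(13,0) (23,2) (23,13) (19,19) (13,16)]:
  edge (13,0)–(23,2): clear
  edge (23,2)–(23,13): clear
  edge (23,13)–(19,19): clear
  edge (19,19)–(13,16): clear
  edge (13,16)–(13,0): clear
  midpoint (33/2,45/2) outside
  → clear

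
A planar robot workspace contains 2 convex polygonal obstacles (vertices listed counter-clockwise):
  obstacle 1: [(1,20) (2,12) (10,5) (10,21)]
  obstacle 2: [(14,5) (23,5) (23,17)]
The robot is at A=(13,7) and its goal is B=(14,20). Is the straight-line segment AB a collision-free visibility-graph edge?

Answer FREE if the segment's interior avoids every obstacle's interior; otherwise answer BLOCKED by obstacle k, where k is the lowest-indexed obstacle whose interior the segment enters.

FREE

Obstacle 1 [(1,20) (2,12) (10,5) (10,21)]:
  edge (1,20)–(2,12): clear
  edge (2,12)–(10,5): clear
  edge (10,5)–(10,21): clear
  edge (10,21)–(1,20): clear
  midpoint (27/2,27/2) outside
  → clear
Obstacle 2 [(14,5) (23,5) (23,17)]:
  edge (14,5)–(23,5): clear
  edge (23,5)–(23,17): clear
  edge (23,17)–(14,5): clear
  midpoint (27/2,27/2) outside
  → clear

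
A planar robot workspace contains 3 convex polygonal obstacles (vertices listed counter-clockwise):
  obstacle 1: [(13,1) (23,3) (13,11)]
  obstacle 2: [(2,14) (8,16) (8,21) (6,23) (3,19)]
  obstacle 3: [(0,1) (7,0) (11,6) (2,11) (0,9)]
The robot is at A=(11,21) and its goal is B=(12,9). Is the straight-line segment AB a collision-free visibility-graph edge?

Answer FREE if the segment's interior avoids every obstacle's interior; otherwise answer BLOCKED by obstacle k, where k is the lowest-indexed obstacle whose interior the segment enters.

FREE

Obstacle 1 [(13,1) (23,3) (13,11)]:
  edge (13,1)–(23,3): clear
  edge (23,3)–(13,11): clear
  edge (13,11)–(13,1): clear
  midpoint (23/2,15) outside
  → clear
Obstacle 2 [(2,14) (8,16) (8,21) (6,23) (3,19)]:
  edge (2,14)–(8,16): clear
  edge (8,16)–(8,21): clear
  edge (8,21)–(6,23): clear
  edge (6,23)–(3,19): clear
  edge (3,19)–(2,14): clear
  midpoint (23/2,15) outside
  → clear
Obstacle 3 [(0,1) (7,0) (11,6) (2,11) (0,9)]:
  edge (0,1)–(7,0): clear
  edge (7,0)–(11,6): clear
  edge (11,6)–(2,11): clear
  edge (2,11)–(0,9): clear
  edge (0,9)–(0,1): clear
  midpoint (23/2,15) outside
  → clear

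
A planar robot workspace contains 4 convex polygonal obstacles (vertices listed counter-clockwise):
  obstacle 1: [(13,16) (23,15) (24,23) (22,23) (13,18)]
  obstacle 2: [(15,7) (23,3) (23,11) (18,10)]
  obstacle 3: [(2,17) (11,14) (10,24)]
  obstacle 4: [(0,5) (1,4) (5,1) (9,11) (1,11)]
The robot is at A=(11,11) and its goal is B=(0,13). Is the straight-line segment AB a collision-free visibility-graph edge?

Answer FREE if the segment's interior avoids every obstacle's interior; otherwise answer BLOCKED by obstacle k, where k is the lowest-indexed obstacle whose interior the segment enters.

Obstacle 1 [(13,16) (23,15) (24,23) (22,23) (13,18)]:
  edge (13,16)–(23,15): clear
  edge (23,15)–(24,23): clear
  edge (24,23)–(22,23): clear
  edge (22,23)–(13,18): clear
  edge (13,18)–(13,16): clear
  midpoint (11/2,12) outside
  → clear
Obstacle 2 [(15,7) (23,3) (23,11) (18,10)]:
  edge (15,7)–(23,3): clear
  edge (23,3)–(23,11): clear
  edge (23,11)–(18,10): clear
  edge (18,10)–(15,7): clear
  midpoint (11/2,12) outside
  → clear
Obstacle 3 [(2,17) (11,14) (10,24)]:
  edge (2,17)–(11,14): clear
  edge (11,14)–(10,24): clear
  edge (10,24)–(2,17): clear
  midpoint (11/2,12) outside
  → clear
Obstacle 4 [(0,5) (1,4) (5,1) (9,11) (1,11)]:
  edge (0,5)–(1,4): clear
  edge (1,4)–(5,1): clear
  edge (5,1)–(9,11): clear
  edge (9,11)–(1,11): clear
  edge (1,11)–(0,5): clear
  midpoint (11/2,12) outside
  → clear

FREE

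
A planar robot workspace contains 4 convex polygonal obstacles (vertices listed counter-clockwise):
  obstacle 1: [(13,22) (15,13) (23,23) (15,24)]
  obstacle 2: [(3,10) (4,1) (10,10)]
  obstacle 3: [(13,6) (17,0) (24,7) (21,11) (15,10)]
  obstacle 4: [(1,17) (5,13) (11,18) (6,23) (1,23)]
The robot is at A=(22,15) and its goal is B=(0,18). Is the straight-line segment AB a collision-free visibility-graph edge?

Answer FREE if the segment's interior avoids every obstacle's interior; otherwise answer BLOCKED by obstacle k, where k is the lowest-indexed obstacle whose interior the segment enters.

BLOCKED by obstacle 1

Obstacle 1 [(13,22) (15,13) (23,23) (15,24)]:
  edge (13,22)–(15,13): crosses AB
  edge (15,13)–(23,23): crosses AB
  edge (23,23)–(15,24): clear
  edge (15,24)–(13,22): clear
  → BLOCKED
Obstacle 2 [(3,10) (4,1) (10,10)]:
  edge (3,10)–(4,1): clear
  edge (4,1)–(10,10): clear
  edge (10,10)–(3,10): clear
  midpoint (11,33/2) outside
  → clear
Obstacle 3 [(13,6) (17,0) (24,7) (21,11) (15,10)]:
  edge (13,6)–(17,0): clear
  edge (17,0)–(24,7): clear
  edge (24,7)–(21,11): clear
  edge (21,11)–(15,10): clear
  edge (15,10)–(13,6): clear
  midpoint (11,33/2) outside
  → clear
Obstacle 4 [(1,17) (5,13) (11,18) (6,23) (1,23)]:
  edge (1,17)–(5,13): clear
  edge (5,13)–(11,18): crosses AB
  edge (11,18)–(6,23): clear
  edge (6,23)–(1,23): clear
  edge (1,23)–(1,17): crosses AB
  → BLOCKED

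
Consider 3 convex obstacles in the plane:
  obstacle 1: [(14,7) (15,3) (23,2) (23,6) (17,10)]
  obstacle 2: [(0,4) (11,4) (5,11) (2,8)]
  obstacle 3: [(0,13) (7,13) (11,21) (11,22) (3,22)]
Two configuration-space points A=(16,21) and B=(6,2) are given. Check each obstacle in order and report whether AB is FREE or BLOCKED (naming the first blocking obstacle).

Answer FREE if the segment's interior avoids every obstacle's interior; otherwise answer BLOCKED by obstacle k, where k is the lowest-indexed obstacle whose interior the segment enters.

Obstacle 1 [(14,7) (15,3) (23,2) (23,6) (17,10)]:
  edge (14,7)–(15,3): clear
  edge (15,3)–(23,2): clear
  edge (23,2)–(23,6): clear
  edge (23,6)–(17,10): clear
  edge (17,10)–(14,7): clear
  midpoint (11,23/2) outside
  → clear
Obstacle 2 [(0,4) (11,4) (5,11) (2,8)]:
  edge (0,4)–(11,4): crosses AB
  edge (11,4)–(5,11): crosses AB
  edge (5,11)–(2,8): clear
  edge (2,8)–(0,4): clear
  → BLOCKED
Obstacle 3 [(0,13) (7,13) (11,21) (11,22) (3,22)]:
  edge (0,13)–(7,13): clear
  edge (7,13)–(11,21): clear
  edge (11,21)–(11,22): clear
  edge (11,22)–(3,22): clear
  edge (3,22)–(0,13): clear
  midpoint (11,23/2) outside
  → clear

BLOCKED by obstacle 2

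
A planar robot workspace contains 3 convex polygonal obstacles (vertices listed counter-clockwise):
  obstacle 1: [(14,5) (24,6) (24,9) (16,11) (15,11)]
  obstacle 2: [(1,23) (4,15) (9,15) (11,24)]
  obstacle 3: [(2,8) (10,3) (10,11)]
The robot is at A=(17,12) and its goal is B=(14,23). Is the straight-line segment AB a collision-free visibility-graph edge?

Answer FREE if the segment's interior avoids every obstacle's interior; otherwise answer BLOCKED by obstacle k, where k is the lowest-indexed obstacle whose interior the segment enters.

FREE

Obstacle 1 [(14,5) (24,6) (24,9) (16,11) (15,11)]:
  edge (14,5)–(24,6): clear
  edge (24,6)–(24,9): clear
  edge (24,9)–(16,11): clear
  edge (16,11)–(15,11): clear
  edge (15,11)–(14,5): clear
  midpoint (31/2,35/2) outside
  → clear
Obstacle 2 [(1,23) (4,15) (9,15) (11,24)]:
  edge (1,23)–(4,15): clear
  edge (4,15)–(9,15): clear
  edge (9,15)–(11,24): clear
  edge (11,24)–(1,23): clear
  midpoint (31/2,35/2) outside
  → clear
Obstacle 3 [(2,8) (10,3) (10,11)]:
  edge (2,8)–(10,3): clear
  edge (10,3)–(10,11): clear
  edge (10,11)–(2,8): clear
  midpoint (31/2,35/2) outside
  → clear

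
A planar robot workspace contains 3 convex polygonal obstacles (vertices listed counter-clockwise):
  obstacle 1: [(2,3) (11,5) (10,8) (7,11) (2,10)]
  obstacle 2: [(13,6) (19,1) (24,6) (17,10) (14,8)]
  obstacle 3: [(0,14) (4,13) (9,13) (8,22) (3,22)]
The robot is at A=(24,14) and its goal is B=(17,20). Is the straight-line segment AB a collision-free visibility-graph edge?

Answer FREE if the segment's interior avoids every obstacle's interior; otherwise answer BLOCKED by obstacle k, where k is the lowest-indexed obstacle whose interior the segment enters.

Obstacle 1 [(2,3) (11,5) (10,8) (7,11) (2,10)]:
  edge (2,3)–(11,5): clear
  edge (11,5)–(10,8): clear
  edge (10,8)–(7,11): clear
  edge (7,11)–(2,10): clear
  edge (2,10)–(2,3): clear
  midpoint (41/2,17) outside
  → clear
Obstacle 2 [(13,6) (19,1) (24,6) (17,10) (14,8)]:
  edge (13,6)–(19,1): clear
  edge (19,1)–(24,6): clear
  edge (24,6)–(17,10): clear
  edge (17,10)–(14,8): clear
  edge (14,8)–(13,6): clear
  midpoint (41/2,17) outside
  → clear
Obstacle 3 [(0,14) (4,13) (9,13) (8,22) (3,22)]:
  edge (0,14)–(4,13): clear
  edge (4,13)–(9,13): clear
  edge (9,13)–(8,22): clear
  edge (8,22)–(3,22): clear
  edge (3,22)–(0,14): clear
  midpoint (41/2,17) outside
  → clear

FREE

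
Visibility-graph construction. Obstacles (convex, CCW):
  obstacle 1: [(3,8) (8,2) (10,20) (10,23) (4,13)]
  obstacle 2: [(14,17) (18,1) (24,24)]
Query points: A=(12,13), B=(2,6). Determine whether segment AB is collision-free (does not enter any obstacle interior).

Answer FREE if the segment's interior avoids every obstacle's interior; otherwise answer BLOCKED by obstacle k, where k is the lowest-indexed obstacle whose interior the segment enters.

BLOCKED by obstacle 1

Obstacle 1 [(3,8) (8,2) (10,20) (10,23) (4,13)]:
  edge (3,8)–(8,2): crosses AB
  edge (8,2)–(10,20): crosses AB
  edge (10,20)–(10,23): clear
  edge (10,23)–(4,13): clear
  edge (4,13)–(3,8): clear
  → BLOCKED
Obstacle 2 [(14,17) (18,1) (24,24)]:
  edge (14,17)–(18,1): clear
  edge (18,1)–(24,24): clear
  edge (24,24)–(14,17): clear
  midpoint (7,19/2) outside
  → clear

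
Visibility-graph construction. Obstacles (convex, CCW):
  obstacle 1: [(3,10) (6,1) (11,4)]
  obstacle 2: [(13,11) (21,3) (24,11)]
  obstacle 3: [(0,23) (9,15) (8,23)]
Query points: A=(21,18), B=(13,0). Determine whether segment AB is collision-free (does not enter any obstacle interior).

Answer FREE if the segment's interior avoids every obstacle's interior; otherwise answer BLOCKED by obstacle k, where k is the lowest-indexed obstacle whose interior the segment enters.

Obstacle 1 [(3,10) (6,1) (11,4)]:
  edge (3,10)–(6,1): clear
  edge (6,1)–(11,4): clear
  edge (11,4)–(3,10): clear
  midpoint (17,9) outside
  → clear
Obstacle 2 [(13,11) (21,3) (24,11)]:
  edge (13,11)–(21,3): crosses AB
  edge (21,3)–(24,11): clear
  edge (24,11)–(13,11): crosses AB
  → BLOCKED
Obstacle 3 [(0,23) (9,15) (8,23)]:
  edge (0,23)–(9,15): clear
  edge (9,15)–(8,23): clear
  edge (8,23)–(0,23): clear
  midpoint (17,9) outside
  → clear

BLOCKED by obstacle 2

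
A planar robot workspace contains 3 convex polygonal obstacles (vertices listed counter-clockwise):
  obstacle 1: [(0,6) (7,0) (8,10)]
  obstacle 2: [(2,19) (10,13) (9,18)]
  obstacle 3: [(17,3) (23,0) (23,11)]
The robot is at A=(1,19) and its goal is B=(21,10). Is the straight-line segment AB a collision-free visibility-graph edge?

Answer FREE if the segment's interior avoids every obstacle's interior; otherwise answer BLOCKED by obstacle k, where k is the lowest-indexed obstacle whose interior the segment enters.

BLOCKED by obstacle 2

Obstacle 1 [(0,6) (7,0) (8,10)]:
  edge (0,6)–(7,0): clear
  edge (7,0)–(8,10): clear
  edge (8,10)–(0,6): clear
  midpoint (11,29/2) outside
  → clear
Obstacle 2 [(2,19) (10,13) (9,18)]:
  edge (2,19)–(10,13): crosses AB
  edge (10,13)–(9,18): crosses AB
  edge (9,18)–(2,19): clear
  → BLOCKED
Obstacle 3 [(17,3) (23,0) (23,11)]:
  edge (17,3)–(23,0): clear
  edge (23,0)–(23,11): clear
  edge (23,11)–(17,3): clear
  midpoint (11,29/2) outside
  → clear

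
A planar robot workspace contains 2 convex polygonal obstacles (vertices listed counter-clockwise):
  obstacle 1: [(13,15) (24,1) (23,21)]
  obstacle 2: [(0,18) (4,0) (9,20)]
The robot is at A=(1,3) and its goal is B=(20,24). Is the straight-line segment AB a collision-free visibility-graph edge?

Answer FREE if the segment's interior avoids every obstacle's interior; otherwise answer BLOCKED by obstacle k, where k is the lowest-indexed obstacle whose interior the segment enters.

BLOCKED by obstacle 2

Obstacle 1 [(13,15) (24,1) (23,21)]:
  edge (13,15)–(24,1): clear
  edge (24,1)–(23,21): clear
  edge (23,21)–(13,15): clear
  midpoint (21/2,27/2) outside
  → clear
Obstacle 2 [(0,18) (4,0) (9,20)]:
  edge (0,18)–(4,0): crosses AB
  edge (4,0)–(9,20): crosses AB
  edge (9,20)–(0,18): clear
  → BLOCKED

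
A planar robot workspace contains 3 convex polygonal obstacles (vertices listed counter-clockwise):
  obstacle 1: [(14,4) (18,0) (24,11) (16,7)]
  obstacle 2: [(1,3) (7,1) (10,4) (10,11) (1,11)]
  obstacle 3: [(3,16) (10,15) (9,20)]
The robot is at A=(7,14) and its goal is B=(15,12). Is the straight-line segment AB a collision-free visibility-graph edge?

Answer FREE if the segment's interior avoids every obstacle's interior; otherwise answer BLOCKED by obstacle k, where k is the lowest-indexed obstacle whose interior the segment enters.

FREE

Obstacle 1 [(14,4) (18,0) (24,11) (16,7)]:
  edge (14,4)–(18,0): clear
  edge (18,0)–(24,11): clear
  edge (24,11)–(16,7): clear
  edge (16,7)–(14,4): clear
  midpoint (11,13) outside
  → clear
Obstacle 2 [(1,3) (7,1) (10,4) (10,11) (1,11)]:
  edge (1,3)–(7,1): clear
  edge (7,1)–(10,4): clear
  edge (10,4)–(10,11): clear
  edge (10,11)–(1,11): clear
  edge (1,11)–(1,3): clear
  midpoint (11,13) outside
  → clear
Obstacle 3 [(3,16) (10,15) (9,20)]:
  edge (3,16)–(10,15): clear
  edge (10,15)–(9,20): clear
  edge (9,20)–(3,16): clear
  midpoint (11,13) outside
  → clear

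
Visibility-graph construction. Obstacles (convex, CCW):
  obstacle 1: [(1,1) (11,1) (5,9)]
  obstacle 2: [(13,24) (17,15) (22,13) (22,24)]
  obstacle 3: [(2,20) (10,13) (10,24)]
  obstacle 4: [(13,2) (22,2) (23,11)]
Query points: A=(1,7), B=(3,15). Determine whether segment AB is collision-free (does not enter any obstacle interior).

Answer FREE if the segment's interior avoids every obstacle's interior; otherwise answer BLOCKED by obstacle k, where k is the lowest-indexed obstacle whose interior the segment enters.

Obstacle 1 [(1,1) (11,1) (5,9)]:
  edge (1,1)–(11,1): clear
  edge (11,1)–(5,9): clear
  edge (5,9)–(1,1): clear
  midpoint (2,11) outside
  → clear
Obstacle 2 [(13,24) (17,15) (22,13) (22,24)]:
  edge (13,24)–(17,15): clear
  edge (17,15)–(22,13): clear
  edge (22,13)–(22,24): clear
  edge (22,24)–(13,24): clear
  midpoint (2,11) outside
  → clear
Obstacle 3 [(2,20) (10,13) (10,24)]:
  edge (2,20)–(10,13): clear
  edge (10,13)–(10,24): clear
  edge (10,24)–(2,20): clear
  midpoint (2,11) outside
  → clear
Obstacle 4 [(13,2) (22,2) (23,11)]:
  edge (13,2)–(22,2): clear
  edge (22,2)–(23,11): clear
  edge (23,11)–(13,2): clear
  midpoint (2,11) outside
  → clear

FREE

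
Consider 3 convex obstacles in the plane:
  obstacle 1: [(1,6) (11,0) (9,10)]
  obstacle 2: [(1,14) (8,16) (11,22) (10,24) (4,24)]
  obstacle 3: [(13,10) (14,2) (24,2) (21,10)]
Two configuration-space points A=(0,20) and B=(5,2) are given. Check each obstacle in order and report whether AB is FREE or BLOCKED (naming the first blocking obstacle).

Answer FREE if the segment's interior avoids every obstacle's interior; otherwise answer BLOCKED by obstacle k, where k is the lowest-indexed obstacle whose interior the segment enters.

BLOCKED by obstacle 1

Obstacle 1 [(1,6) (11,0) (9,10)]:
  edge (1,6)–(11,0): crosses AB
  edge (11,0)–(9,10): clear
  edge (9,10)–(1,6): crosses AB
  → BLOCKED
Obstacle 2 [(1,14) (8,16) (11,22) (10,24) (4,24)]:
  edge (1,14)–(8,16): crosses AB
  edge (8,16)–(11,22): clear
  edge (11,22)–(10,24): clear
  edge (10,24)–(4,24): clear
  edge (4,24)–(1,14): crosses AB
  → BLOCKED
Obstacle 3 [(13,10) (14,2) (24,2) (21,10)]:
  edge (13,10)–(14,2): clear
  edge (14,2)–(24,2): clear
  edge (24,2)–(21,10): clear
  edge (21,10)–(13,10): clear
  midpoint (5/2,11) outside
  → clear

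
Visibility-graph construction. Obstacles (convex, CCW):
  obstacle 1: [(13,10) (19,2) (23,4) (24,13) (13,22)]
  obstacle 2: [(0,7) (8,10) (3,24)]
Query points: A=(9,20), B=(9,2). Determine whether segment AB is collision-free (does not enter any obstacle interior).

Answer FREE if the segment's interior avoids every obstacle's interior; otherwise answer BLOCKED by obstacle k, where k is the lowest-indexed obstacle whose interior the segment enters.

Obstacle 1 [(13,10) (19,2) (23,4) (24,13) (13,22)]:
  edge (13,10)–(19,2): clear
  edge (19,2)–(23,4): clear
  edge (23,4)–(24,13): clear
  edge (24,13)–(13,22): clear
  edge (13,22)–(13,10): clear
  midpoint (9,11) outside
  → clear
Obstacle 2 [(0,7) (8,10) (3,24)]:
  edge (0,7)–(8,10): clear
  edge (8,10)–(3,24): clear
  edge (3,24)–(0,7): clear
  midpoint (9,11) outside
  → clear

FREE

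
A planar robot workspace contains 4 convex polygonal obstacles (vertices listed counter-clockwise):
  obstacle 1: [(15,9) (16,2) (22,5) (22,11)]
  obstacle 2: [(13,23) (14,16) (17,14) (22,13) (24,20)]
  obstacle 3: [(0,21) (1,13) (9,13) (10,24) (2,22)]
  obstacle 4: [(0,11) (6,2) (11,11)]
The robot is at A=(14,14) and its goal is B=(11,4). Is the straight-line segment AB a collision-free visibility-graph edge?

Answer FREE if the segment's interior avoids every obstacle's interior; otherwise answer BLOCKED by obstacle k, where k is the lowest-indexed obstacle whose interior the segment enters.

FREE

Obstacle 1 [(15,9) (16,2) (22,5) (22,11)]:
  edge (15,9)–(16,2): clear
  edge (16,2)–(22,5): clear
  edge (22,5)–(22,11): clear
  edge (22,11)–(15,9): clear
  midpoint (25/2,9) outside
  → clear
Obstacle 2 [(13,23) (14,16) (17,14) (22,13) (24,20)]:
  edge (13,23)–(14,16): clear
  edge (14,16)–(17,14): clear
  edge (17,14)–(22,13): clear
  edge (22,13)–(24,20): clear
  edge (24,20)–(13,23): clear
  midpoint (25/2,9) outside
  → clear
Obstacle 3 [(0,21) (1,13) (9,13) (10,24) (2,22)]:
  edge (0,21)–(1,13): clear
  edge (1,13)–(9,13): clear
  edge (9,13)–(10,24): clear
  edge (10,24)–(2,22): clear
  edge (2,22)–(0,21): clear
  midpoint (25/2,9) outside
  → clear
Obstacle 4 [(0,11) (6,2) (11,11)]:
  edge (0,11)–(6,2): clear
  edge (6,2)–(11,11): clear
  edge (11,11)–(0,11): clear
  midpoint (25/2,9) outside
  → clear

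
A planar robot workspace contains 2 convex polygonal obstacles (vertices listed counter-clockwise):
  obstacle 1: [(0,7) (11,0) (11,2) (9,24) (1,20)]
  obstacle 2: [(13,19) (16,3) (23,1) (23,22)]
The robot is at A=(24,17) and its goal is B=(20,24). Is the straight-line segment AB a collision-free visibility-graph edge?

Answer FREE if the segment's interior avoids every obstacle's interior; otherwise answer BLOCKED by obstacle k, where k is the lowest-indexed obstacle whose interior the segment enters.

BLOCKED by obstacle 2

Obstacle 1 [(0,7) (11,0) (11,2) (9,24) (1,20)]:
  edge (0,7)–(11,0): clear
  edge (11,0)–(11,2): clear
  edge (11,2)–(9,24): clear
  edge (9,24)–(1,20): clear
  edge (1,20)–(0,7): clear
  midpoint (22,41/2) outside
  → clear
Obstacle 2 [(13,19) (16,3) (23,1) (23,22)]:
  edge (13,19)–(16,3): clear
  edge (16,3)–(23,1): clear
  edge (23,1)–(23,22): crosses AB
  edge (23,22)–(13,19): crosses AB
  → BLOCKED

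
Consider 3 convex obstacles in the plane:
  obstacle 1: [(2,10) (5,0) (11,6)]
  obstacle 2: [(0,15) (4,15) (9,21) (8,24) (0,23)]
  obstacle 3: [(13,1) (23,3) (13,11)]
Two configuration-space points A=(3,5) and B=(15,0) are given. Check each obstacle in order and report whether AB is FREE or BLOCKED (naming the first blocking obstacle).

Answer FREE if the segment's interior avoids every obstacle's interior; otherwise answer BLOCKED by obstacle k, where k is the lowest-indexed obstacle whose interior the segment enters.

Obstacle 1 [(2,10) (5,0) (11,6)]:
  edge (2,10)–(5,0): crosses AB
  edge (5,0)–(11,6): crosses AB
  edge (11,6)–(2,10): clear
  → BLOCKED
Obstacle 2 [(0,15) (4,15) (9,21) (8,24) (0,23)]:
  edge (0,15)–(4,15): clear
  edge (4,15)–(9,21): clear
  edge (9,21)–(8,24): clear
  edge (8,24)–(0,23): clear
  edge (0,23)–(0,15): clear
  midpoint (9,5/2) outside
  → clear
Obstacle 3 [(13,1) (23,3) (13,11)]:
  edge (13,1)–(23,3): clear
  edge (23,3)–(13,11): clear
  edge (13,11)–(13,1): clear
  midpoint (9,5/2) outside
  → clear

BLOCKED by obstacle 1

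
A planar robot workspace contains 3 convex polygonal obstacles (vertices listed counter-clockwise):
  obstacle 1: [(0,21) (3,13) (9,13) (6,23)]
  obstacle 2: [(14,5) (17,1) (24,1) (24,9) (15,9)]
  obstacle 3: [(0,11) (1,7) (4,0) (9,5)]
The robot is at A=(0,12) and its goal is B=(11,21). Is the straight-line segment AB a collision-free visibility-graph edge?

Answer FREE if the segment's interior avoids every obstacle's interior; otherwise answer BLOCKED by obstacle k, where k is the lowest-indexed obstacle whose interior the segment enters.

BLOCKED by obstacle 1

Obstacle 1 [(0,21) (3,13) (9,13) (6,23)]:
  edge (0,21)–(3,13): crosses AB
  edge (3,13)–(9,13): clear
  edge (9,13)–(6,23): crosses AB
  edge (6,23)–(0,21): clear
  → BLOCKED
Obstacle 2 [(14,5) (17,1) (24,1) (24,9) (15,9)]:
  edge (14,5)–(17,1): clear
  edge (17,1)–(24,1): clear
  edge (24,1)–(24,9): clear
  edge (24,9)–(15,9): clear
  edge (15,9)–(14,5): clear
  midpoint (11/2,33/2) outside
  → clear
Obstacle 3 [(0,11) (1,7) (4,0) (9,5)]:
  edge (0,11)–(1,7): clear
  edge (1,7)–(4,0): clear
  edge (4,0)–(9,5): clear
  edge (9,5)–(0,11): clear
  midpoint (11/2,33/2) outside
  → clear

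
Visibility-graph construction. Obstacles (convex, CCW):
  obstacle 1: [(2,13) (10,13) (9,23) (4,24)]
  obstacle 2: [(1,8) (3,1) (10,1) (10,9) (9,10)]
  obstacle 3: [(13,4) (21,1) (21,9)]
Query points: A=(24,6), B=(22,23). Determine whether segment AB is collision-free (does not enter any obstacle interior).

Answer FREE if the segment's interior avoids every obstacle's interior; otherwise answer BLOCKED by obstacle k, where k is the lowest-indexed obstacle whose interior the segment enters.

Obstacle 1 [(2,13) (10,13) (9,23) (4,24)]:
  edge (2,13)–(10,13): clear
  edge (10,13)–(9,23): clear
  edge (9,23)–(4,24): clear
  edge (4,24)–(2,13): clear
  midpoint (23,29/2) outside
  → clear
Obstacle 2 [(1,8) (3,1) (10,1) (10,9) (9,10)]:
  edge (1,8)–(3,1): clear
  edge (3,1)–(10,1): clear
  edge (10,1)–(10,9): clear
  edge (10,9)–(9,10): clear
  edge (9,10)–(1,8): clear
  midpoint (23,29/2) outside
  → clear
Obstacle 3 [(13,4) (21,1) (21,9)]:
  edge (13,4)–(21,1): clear
  edge (21,1)–(21,9): clear
  edge (21,9)–(13,4): clear
  midpoint (23,29/2) outside
  → clear

FREE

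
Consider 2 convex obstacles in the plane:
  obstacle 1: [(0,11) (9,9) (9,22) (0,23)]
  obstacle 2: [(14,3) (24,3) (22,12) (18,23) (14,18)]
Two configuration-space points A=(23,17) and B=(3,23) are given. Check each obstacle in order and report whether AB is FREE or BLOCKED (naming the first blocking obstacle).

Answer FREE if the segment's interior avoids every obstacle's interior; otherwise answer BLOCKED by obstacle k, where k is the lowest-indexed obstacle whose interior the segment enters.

BLOCKED by obstacle 1

Obstacle 1 [(0,11) (9,9) (9,22) (0,23)]:
  edge (0,11)–(9,9): clear
  edge (9,9)–(9,22): crosses AB
  edge (9,22)–(0,23): crosses AB
  edge (0,23)–(0,11): clear
  → BLOCKED
Obstacle 2 [(14,3) (24,3) (22,12) (18,23) (14,18)]:
  edge (14,3)–(24,3): clear
  edge (24,3)–(22,12): clear
  edge (22,12)–(18,23): crosses AB
  edge (18,23)–(14,18): crosses AB
  edge (14,18)–(14,3): clear
  → BLOCKED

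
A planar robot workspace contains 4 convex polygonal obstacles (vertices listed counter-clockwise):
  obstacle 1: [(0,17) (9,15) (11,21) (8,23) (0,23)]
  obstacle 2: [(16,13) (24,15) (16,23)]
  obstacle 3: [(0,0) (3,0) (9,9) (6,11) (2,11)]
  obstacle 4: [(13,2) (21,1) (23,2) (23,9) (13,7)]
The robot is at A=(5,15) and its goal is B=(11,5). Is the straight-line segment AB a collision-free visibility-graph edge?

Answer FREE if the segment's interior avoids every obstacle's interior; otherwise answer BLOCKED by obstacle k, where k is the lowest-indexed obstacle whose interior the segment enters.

Obstacle 1 [(0,17) (9,15) (11,21) (8,23) (0,23)]:
  edge (0,17)–(9,15): clear
  edge (9,15)–(11,21): clear
  edge (11,21)–(8,23): clear
  edge (8,23)–(0,23): clear
  edge (0,23)–(0,17): clear
  midpoint (8,10) outside
  → clear
Obstacle 2 [(16,13) (24,15) (16,23)]:
  edge (16,13)–(24,15): clear
  edge (24,15)–(16,23): clear
  edge (16,23)–(16,13): clear
  midpoint (8,10) outside
  → clear
Obstacle 3 [(0,0) (3,0) (9,9) (6,11) (2,11)]:
  edge (0,0)–(3,0): clear
  edge (3,0)–(9,9): crosses AB
  edge (9,9)–(6,11): crosses AB
  edge (6,11)–(2,11): clear
  edge (2,11)–(0,0): clear
  → BLOCKED
Obstacle 4 [(13,2) (21,1) (23,2) (23,9) (13,7)]:
  edge (13,2)–(21,1): clear
  edge (21,1)–(23,2): clear
  edge (23,2)–(23,9): clear
  edge (23,9)–(13,7): clear
  edge (13,7)–(13,2): clear
  midpoint (8,10) outside
  → clear

BLOCKED by obstacle 3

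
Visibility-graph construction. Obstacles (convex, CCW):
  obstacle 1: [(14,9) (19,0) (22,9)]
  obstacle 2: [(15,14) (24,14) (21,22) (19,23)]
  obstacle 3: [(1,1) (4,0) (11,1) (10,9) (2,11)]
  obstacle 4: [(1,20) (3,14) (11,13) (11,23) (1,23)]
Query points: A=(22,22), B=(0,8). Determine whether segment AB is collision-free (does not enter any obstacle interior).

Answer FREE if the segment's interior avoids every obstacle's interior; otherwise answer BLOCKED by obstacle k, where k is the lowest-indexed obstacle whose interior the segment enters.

BLOCKED by obstacle 2

Obstacle 1 [(14,9) (19,0) (22,9)]:
  edge (14,9)–(19,0): clear
  edge (19,0)–(22,9): clear
  edge (22,9)–(14,9): clear
  midpoint (11,15) outside
  → clear
Obstacle 2 [(15,14) (24,14) (21,22) (19,23)]:
  edge (15,14)–(24,14): clear
  edge (24,14)–(21,22): crosses AB
  edge (21,22)–(19,23): clear
  edge (19,23)–(15,14): crosses AB
  → BLOCKED
Obstacle 3 [(1,1) (4,0) (11,1) (10,9) (2,11)]:
  edge (1,1)–(4,0): clear
  edge (4,0)–(11,1): clear
  edge (11,1)–(10,9): clear
  edge (10,9)–(2,11): crosses AB
  edge (2,11)–(1,1): crosses AB
  → BLOCKED
Obstacle 4 [(1,20) (3,14) (11,13) (11,23) (1,23)]:
  edge (1,20)–(3,14): clear
  edge (3,14)–(11,13): crosses AB
  edge (11,13)–(11,23): crosses AB
  edge (11,23)–(1,23): clear
  edge (1,23)–(1,20): clear
  → BLOCKED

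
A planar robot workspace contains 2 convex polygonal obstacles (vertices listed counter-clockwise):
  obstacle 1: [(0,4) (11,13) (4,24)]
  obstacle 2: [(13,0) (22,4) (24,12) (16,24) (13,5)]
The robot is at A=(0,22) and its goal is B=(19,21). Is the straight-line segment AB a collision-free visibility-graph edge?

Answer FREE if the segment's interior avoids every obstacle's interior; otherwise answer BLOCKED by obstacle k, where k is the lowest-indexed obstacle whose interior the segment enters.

BLOCKED by obstacle 1

Obstacle 1 [(0,4) (11,13) (4,24)]:
  edge (0,4)–(11,13): clear
  edge (11,13)–(4,24): crosses AB
  edge (4,24)–(0,4): crosses AB
  → BLOCKED
Obstacle 2 [(13,0) (22,4) (24,12) (16,24) (13,5)]:
  edge (13,0)–(22,4): clear
  edge (22,4)–(24,12): clear
  edge (24,12)–(16,24): crosses AB
  edge (16,24)–(13,5): crosses AB
  edge (13,5)–(13,0): clear
  → BLOCKED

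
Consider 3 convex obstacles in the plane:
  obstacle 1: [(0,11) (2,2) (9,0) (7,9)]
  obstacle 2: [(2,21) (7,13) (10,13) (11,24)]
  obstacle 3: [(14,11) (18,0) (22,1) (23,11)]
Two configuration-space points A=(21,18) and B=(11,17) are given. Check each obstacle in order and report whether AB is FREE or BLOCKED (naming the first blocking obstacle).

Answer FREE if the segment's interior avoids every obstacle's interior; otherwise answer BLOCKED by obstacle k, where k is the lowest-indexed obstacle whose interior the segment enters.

Obstacle 1 [(0,11) (2,2) (9,0) (7,9)]:
  edge (0,11)–(2,2): clear
  edge (2,2)–(9,0): clear
  edge (9,0)–(7,9): clear
  edge (7,9)–(0,11): clear
  midpoint (16,35/2) outside
  → clear
Obstacle 2 [(2,21) (7,13) (10,13) (11,24)]:
  edge (2,21)–(7,13): clear
  edge (7,13)–(10,13): clear
  edge (10,13)–(11,24): clear
  edge (11,24)–(2,21): clear
  midpoint (16,35/2) outside
  → clear
Obstacle 3 [(14,11) (18,0) (22,1) (23,11)]:
  edge (14,11)–(18,0): clear
  edge (18,0)–(22,1): clear
  edge (22,1)–(23,11): clear
  edge (23,11)–(14,11): clear
  midpoint (16,35/2) outside
  → clear

FREE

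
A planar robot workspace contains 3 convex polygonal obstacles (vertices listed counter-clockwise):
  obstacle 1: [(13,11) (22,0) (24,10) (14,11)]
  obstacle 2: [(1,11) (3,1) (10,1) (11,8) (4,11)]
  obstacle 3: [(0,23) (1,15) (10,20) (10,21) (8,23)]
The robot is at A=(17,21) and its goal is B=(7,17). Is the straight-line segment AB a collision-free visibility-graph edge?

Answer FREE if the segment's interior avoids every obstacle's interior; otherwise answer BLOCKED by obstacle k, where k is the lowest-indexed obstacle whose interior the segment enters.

Obstacle 1 [(13,11) (22,0) (24,10) (14,11)]:
  edge (13,11)–(22,0): clear
  edge (22,0)–(24,10): clear
  edge (24,10)–(14,11): clear
  edge (14,11)–(13,11): clear
  midpoint (12,19) outside
  → clear
Obstacle 2 [(1,11) (3,1) (10,1) (11,8) (4,11)]:
  edge (1,11)–(3,1): clear
  edge (3,1)–(10,1): clear
  edge (10,1)–(11,8): clear
  edge (11,8)–(4,11): clear
  edge (4,11)–(1,11): clear
  midpoint (12,19) outside
  → clear
Obstacle 3 [(0,23) (1,15) (10,20) (10,21) (8,23)]:
  edge (0,23)–(1,15): clear
  edge (1,15)–(10,20): clear
  edge (10,20)–(10,21): clear
  edge (10,21)–(8,23): clear
  edge (8,23)–(0,23): clear
  midpoint (12,19) outside
  → clear

FREE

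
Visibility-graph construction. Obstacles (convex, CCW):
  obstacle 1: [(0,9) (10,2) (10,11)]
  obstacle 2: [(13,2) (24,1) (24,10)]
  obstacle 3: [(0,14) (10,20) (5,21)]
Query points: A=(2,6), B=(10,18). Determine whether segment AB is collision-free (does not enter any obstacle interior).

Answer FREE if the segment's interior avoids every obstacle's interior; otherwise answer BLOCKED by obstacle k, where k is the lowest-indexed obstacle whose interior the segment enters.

Obstacle 1 [(0,9) (10,2) (10,11)]:
  edge (0,9)–(10,2): crosses AB
  edge (10,2)–(10,11): clear
  edge (10,11)–(0,9): crosses AB
  → BLOCKED
Obstacle 2 [(13,2) (24,1) (24,10)]:
  edge (13,2)–(24,1): clear
  edge (24,1)–(24,10): clear
  edge (24,10)–(13,2): clear
  midpoint (6,12) outside
  → clear
Obstacle 3 [(0,14) (10,20) (5,21)]:
  edge (0,14)–(10,20): clear
  edge (10,20)–(5,21): clear
  edge (5,21)–(0,14): clear
  midpoint (6,12) outside
  → clear

BLOCKED by obstacle 1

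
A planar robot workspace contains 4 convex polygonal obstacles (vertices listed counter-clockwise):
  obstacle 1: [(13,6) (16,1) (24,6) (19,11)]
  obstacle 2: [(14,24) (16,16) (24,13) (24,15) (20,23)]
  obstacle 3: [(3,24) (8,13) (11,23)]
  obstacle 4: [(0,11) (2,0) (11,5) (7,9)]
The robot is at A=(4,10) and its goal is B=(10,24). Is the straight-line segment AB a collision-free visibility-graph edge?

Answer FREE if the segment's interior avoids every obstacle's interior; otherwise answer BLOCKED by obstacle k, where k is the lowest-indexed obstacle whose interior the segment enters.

Obstacle 1 [(13,6) (16,1) (24,6) (19,11)]:
  edge (13,6)–(16,1): clear
  edge (16,1)–(24,6): clear
  edge (24,6)–(19,11): clear
  edge (19,11)–(13,6): clear
  midpoint (7,17) outside
  → clear
Obstacle 2 [(14,24) (16,16) (24,13) (24,15) (20,23)]:
  edge (14,24)–(16,16): clear
  edge (16,16)–(24,13): clear
  edge (24,13)–(24,15): clear
  edge (24,15)–(20,23): clear
  edge (20,23)–(14,24): clear
  midpoint (7,17) outside
  → clear
Obstacle 3 [(3,24) (8,13) (11,23)]:
  edge (3,24)–(8,13): crosses AB
  edge (8,13)–(11,23): clear
  edge (11,23)–(3,24): crosses AB
  → BLOCKED
Obstacle 4 [(0,11) (2,0) (11,5) (7,9)]:
  edge (0,11)–(2,0): clear
  edge (2,0)–(11,5): clear
  edge (11,5)–(7,9): clear
  edge (7,9)–(0,11): clear
  midpoint (7,17) outside
  → clear

BLOCKED by obstacle 3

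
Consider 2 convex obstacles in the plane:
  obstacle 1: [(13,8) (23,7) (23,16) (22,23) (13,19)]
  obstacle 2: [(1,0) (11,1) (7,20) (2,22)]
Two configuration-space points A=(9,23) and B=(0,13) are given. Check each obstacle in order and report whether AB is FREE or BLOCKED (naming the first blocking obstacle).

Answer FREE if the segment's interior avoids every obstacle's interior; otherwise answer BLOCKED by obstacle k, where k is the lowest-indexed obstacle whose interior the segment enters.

BLOCKED by obstacle 2

Obstacle 1 [(13,8) (23,7) (23,16) (22,23) (13,19)]:
  edge (13,8)–(23,7): clear
  edge (23,7)–(23,16): clear
  edge (23,16)–(22,23): clear
  edge (22,23)–(13,19): clear
  edge (13,19)–(13,8): clear
  midpoint (9/2,18) outside
  → clear
Obstacle 2 [(1,0) (11,1) (7,20) (2,22)]:
  edge (1,0)–(11,1): clear
  edge (11,1)–(7,20): clear
  edge (7,20)–(2,22): crosses AB
  edge (2,22)–(1,0): crosses AB
  → BLOCKED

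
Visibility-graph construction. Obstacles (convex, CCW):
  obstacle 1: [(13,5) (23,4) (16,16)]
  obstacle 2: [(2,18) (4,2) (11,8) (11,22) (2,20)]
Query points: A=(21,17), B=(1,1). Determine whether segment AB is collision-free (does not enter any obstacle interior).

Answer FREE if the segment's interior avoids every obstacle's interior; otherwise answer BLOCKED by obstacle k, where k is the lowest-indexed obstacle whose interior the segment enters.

BLOCKED by obstacle 1

Obstacle 1 [(13,5) (23,4) (16,16)]:
  edge (13,5)–(23,4): clear
  edge (23,4)–(16,16): crosses AB
  edge (16,16)–(13,5): crosses AB
  → BLOCKED
Obstacle 2 [(2,18) (4,2) (11,8) (11,22) (2,20)]:
  edge (2,18)–(4,2): crosses AB
  edge (4,2)–(11,8): clear
  edge (11,8)–(11,22): crosses AB
  edge (11,22)–(2,20): clear
  edge (2,20)–(2,18): clear
  → BLOCKED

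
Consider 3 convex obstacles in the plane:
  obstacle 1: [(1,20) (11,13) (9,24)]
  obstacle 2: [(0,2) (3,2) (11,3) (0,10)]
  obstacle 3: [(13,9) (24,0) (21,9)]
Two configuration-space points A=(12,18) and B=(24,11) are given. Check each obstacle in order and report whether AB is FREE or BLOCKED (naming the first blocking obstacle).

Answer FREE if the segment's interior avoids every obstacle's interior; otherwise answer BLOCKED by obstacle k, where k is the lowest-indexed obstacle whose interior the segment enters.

Obstacle 1 [(1,20) (11,13) (9,24)]:
  edge (1,20)–(11,13): clear
  edge (11,13)–(9,24): clear
  edge (9,24)–(1,20): clear
  midpoint (18,29/2) outside
  → clear
Obstacle 2 [(0,2) (3,2) (11,3) (0,10)]:
  edge (0,2)–(3,2): clear
  edge (3,2)–(11,3): clear
  edge (11,3)–(0,10): clear
  edge (0,10)–(0,2): clear
  midpoint (18,29/2) outside
  → clear
Obstacle 3 [(13,9) (24,0) (21,9)]:
  edge (13,9)–(24,0): clear
  edge (24,0)–(21,9): clear
  edge (21,9)–(13,9): clear
  midpoint (18,29/2) outside
  → clear

FREE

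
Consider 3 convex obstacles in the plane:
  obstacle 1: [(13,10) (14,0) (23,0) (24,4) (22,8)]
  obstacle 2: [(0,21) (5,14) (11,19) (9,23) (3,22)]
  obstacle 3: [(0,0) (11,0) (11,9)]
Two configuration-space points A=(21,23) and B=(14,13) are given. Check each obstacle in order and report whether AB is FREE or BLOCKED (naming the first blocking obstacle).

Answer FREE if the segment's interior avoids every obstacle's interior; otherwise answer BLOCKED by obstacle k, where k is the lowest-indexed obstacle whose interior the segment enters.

FREE

Obstacle 1 [(13,10) (14,0) (23,0) (24,4) (22,8)]:
  edge (13,10)–(14,0): clear
  edge (14,0)–(23,0): clear
  edge (23,0)–(24,4): clear
  edge (24,4)–(22,8): clear
  edge (22,8)–(13,10): clear
  midpoint (35/2,18) outside
  → clear
Obstacle 2 [(0,21) (5,14) (11,19) (9,23) (3,22)]:
  edge (0,21)–(5,14): clear
  edge (5,14)–(11,19): clear
  edge (11,19)–(9,23): clear
  edge (9,23)–(3,22): clear
  edge (3,22)–(0,21): clear
  midpoint (35/2,18) outside
  → clear
Obstacle 3 [(0,0) (11,0) (11,9)]:
  edge (0,0)–(11,0): clear
  edge (11,0)–(11,9): clear
  edge (11,9)–(0,0): clear
  midpoint (35/2,18) outside
  → clear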